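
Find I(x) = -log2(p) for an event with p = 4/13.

Information content I(x) = -log₂(p(x))
I = -log₂(4/13) = -log₂(0.3077)
I = 1.7004 bits


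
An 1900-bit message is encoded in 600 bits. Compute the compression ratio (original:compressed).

Compression ratio = Original / Compressed
= 1900 / 600 = 3.17:1


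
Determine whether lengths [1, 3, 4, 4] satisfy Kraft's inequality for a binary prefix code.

Kraft inequality: Σ 2^(-l_i) ≤ 1 for prefix-free code
Calculating: 2^(-1) + 2^(-3) + 2^(-4) + 2^(-4)
= 0.5 + 0.125 + 0.0625 + 0.0625
= 0.7500
Since 0.7500 ≤ 1, prefix-free code exists


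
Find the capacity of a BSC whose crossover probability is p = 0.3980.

For BSC with error probability p:
C = 1 - H(p) where H(p) is binary entropy
H(0.3980) = -0.3980 × log₂(0.3980) - 0.6020 × log₂(0.6020)
H(p) = 0.9698
C = 1 - 0.9698 = 0.0302 bits/use


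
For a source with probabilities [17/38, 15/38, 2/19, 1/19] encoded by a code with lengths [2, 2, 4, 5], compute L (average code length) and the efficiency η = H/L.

Average length L = Σ p_i × l_i = 2.3684 bits
Entropy H = 1.6140 bits
Efficiency η = H/L × 100% = 68.15%


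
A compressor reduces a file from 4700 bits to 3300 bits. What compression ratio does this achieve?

Compression ratio = Original / Compressed
= 4700 / 3300 = 1.42:1


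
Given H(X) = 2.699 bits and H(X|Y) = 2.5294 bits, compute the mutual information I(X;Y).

I(X;Y) = H(X) - H(X|Y)
I(X;Y) = 2.699 - 2.5294 = 0.1696 bits


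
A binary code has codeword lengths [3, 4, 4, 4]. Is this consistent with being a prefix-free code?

Kraft inequality: Σ 2^(-l_i) ≤ 1 for prefix-free code
Calculating: 2^(-3) + 2^(-4) + 2^(-4) + 2^(-4)
= 0.125 + 0.0625 + 0.0625 + 0.0625
= 0.3125
Since 0.3125 ≤ 1, prefix-free code exists


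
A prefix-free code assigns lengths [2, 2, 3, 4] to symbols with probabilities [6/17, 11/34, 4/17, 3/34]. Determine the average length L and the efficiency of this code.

Average length L = Σ p_i × l_i = 2.4118 bits
Entropy H = 1.8572 bits
Efficiency η = H/L × 100% = 77.01%


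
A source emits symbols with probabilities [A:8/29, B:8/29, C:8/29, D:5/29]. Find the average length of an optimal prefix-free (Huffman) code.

Huffman tree construction:
Combine smallest probabilities repeatedly
Resulting codes:
  A: 01 (length 2)
  B: 10 (length 2)
  C: 11 (length 2)
  D: 00 (length 2)
Average length = Σ p(s) × length(s) = 2.0000 bits


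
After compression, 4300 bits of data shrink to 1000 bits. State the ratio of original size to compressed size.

Compression ratio = Original / Compressed
= 4300 / 1000 = 4.30:1


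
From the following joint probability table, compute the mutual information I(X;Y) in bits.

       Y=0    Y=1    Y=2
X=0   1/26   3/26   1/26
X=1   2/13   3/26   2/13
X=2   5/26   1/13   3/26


H(X) = 1.5126, H(Y) = 1.5766, H(X,Y) = 3.0130
I(X;Y) = H(X) + H(Y) - H(X,Y) = 0.0763 bits


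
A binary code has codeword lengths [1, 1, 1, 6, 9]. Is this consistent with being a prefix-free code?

Kraft inequality: Σ 2^(-l_i) ≤ 1 for prefix-free code
Calculating: 2^(-1) + 2^(-1) + 2^(-1) + 2^(-6) + 2^(-9)
= 0.5 + 0.5 + 0.5 + 0.015625 + 0.001953125
= 1.5176
Since 1.5176 > 1, prefix-free code does not exist


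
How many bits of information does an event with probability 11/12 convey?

Information content I(x) = -log₂(p(x))
I = -log₂(11/12) = -log₂(0.9167)
I = 0.1255 bits


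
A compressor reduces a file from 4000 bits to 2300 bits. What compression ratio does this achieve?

Compression ratio = Original / Compressed
= 4000 / 2300 = 1.74:1


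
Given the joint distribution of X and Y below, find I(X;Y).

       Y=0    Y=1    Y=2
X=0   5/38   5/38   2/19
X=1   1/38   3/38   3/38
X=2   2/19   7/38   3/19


H(X) = 1.4995, H(Y) = 1.5656, H(X,Y) = 3.0403
I(X;Y) = H(X) + H(Y) - H(X,Y) = 0.0248 bits


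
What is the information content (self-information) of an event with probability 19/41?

Information content I(x) = -log₂(p(x))
I = -log₂(19/41) = -log₂(0.4634)
I = 1.1096 bits


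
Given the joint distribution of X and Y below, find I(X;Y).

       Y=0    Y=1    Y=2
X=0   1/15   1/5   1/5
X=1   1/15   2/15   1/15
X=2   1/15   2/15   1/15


H(X) = 1.5301, H(Y) = 1.5058, H(X,Y) = 3.0062
I(X;Y) = H(X) + H(Y) - H(X,Y) = 0.0297 bits


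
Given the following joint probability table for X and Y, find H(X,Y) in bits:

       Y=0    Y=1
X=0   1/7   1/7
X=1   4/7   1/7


H(X,Y) = -Σ p(x,y) log₂ p(x,y)
  p(0,0)=1/7: -0.1429 × log₂(0.1429) = 0.4011
  p(0,1)=1/7: -0.1429 × log₂(0.1429) = 0.4011
  p(1,0)=4/7: -0.5714 × log₂(0.5714) = 0.4613
  p(1,1)=1/7: -0.1429 × log₂(0.1429) = 0.4011
H(X,Y) = 1.6645 bits


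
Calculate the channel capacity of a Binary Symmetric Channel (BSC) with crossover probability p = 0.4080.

For BSC with error probability p:
C = 1 - H(p) where H(p) is binary entropy
H(0.4080) = -0.4080 × log₂(0.4080) - 0.5920 × log₂(0.5920)
H(p) = 0.9754
C = 1 - 0.9754 = 0.0246 bits/use


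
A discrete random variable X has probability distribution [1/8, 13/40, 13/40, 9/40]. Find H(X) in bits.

H(X) = -Σ p(x) log₂ p(x)
  -1/8 × log₂(1/8) = 0.3750
  -13/40 × log₂(13/40) = 0.5270
  -13/40 × log₂(13/40) = 0.5270
  -9/40 × log₂(9/40) = 0.4842
H(X) = 1.9132 bits


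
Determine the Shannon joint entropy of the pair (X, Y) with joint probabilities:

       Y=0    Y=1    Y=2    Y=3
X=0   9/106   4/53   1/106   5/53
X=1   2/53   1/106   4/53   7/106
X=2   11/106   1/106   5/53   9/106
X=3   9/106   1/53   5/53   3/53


H(X,Y) = -Σ p(x,y) log₂ p(x,y)
  p(0,0)=9/106: -0.0849 × log₂(0.0849) = 0.3021
  p(0,1)=4/53: -0.0755 × log₂(0.0755) = 0.2814
  p(0,2)=1/106: -0.0094 × log₂(0.0094) = 0.0635
  p(0,3)=5/53: -0.0943 × log₂(0.0943) = 0.3213
  p(1,0)=2/53: -0.0377 × log₂(0.0377) = 0.1784
  p(1,1)=1/106: -0.0094 × log₂(0.0094) = 0.0635
  p(1,2)=4/53: -0.0755 × log₂(0.0755) = 0.2814
  p(1,3)=7/106: -0.0660 × log₂(0.0660) = 0.2589
  p(2,0)=11/106: -0.1038 × log₂(0.1038) = 0.3392
  p(2,1)=1/106: -0.0094 × log₂(0.0094) = 0.0635
  p(2,2)=5/53: -0.0943 × log₂(0.0943) = 0.3213
  p(2,3)=9/106: -0.0849 × log₂(0.0849) = 0.3021
  p(3,0)=9/106: -0.0849 × log₂(0.0849) = 0.3021
  p(3,1)=1/53: -0.0189 × log₂(0.0189) = 0.1081
  p(3,2)=5/53: -0.0943 × log₂(0.0943) = 0.3213
  p(3,3)=3/53: -0.0566 × log₂(0.0566) = 0.2345
H(X,Y) = 3.7424 bits


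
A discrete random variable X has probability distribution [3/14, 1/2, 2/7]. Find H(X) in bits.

H(X) = -Σ p(x) log₂ p(x)
  -3/14 × log₂(3/14) = 0.4762
  -1/2 × log₂(1/2) = 0.5000
  -2/7 × log₂(2/7) = 0.5164
H(X) = 1.4926 bits


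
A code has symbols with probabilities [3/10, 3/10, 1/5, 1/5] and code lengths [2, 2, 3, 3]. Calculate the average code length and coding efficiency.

Average length L = Σ p_i × l_i = 2.4000 bits
Entropy H = 1.9710 bits
Efficiency η = H/L × 100% = 82.12%


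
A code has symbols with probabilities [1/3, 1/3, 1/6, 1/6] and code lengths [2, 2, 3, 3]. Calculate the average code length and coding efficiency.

Average length L = Σ p_i × l_i = 2.3333 bits
Entropy H = 1.9183 bits
Efficiency η = H/L × 100% = 82.21%


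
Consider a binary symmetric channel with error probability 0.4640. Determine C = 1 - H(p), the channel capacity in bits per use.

For BSC with error probability p:
C = 1 - H(p) where H(p) is binary entropy
H(0.4640) = -0.4640 × log₂(0.4640) - 0.5360 × log₂(0.5360)
H(p) = 0.9963
C = 1 - 0.9963 = 0.0037 bits/use


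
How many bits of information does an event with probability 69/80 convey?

Information content I(x) = -log₂(p(x))
I = -log₂(69/80) = -log₂(0.8625)
I = 0.2134 bits


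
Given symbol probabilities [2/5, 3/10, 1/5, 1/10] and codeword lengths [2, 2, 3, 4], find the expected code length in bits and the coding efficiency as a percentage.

Average length L = Σ p_i × l_i = 2.4000 bits
Entropy H = 1.8464 bits
Efficiency η = H/L × 100% = 76.93%


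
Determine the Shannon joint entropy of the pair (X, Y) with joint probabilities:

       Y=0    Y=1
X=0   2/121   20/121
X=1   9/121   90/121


H(X,Y) = -Σ p(x,y) log₂ p(x,y)
  p(0,0)=2/121: -0.0165 × log₂(0.0165) = 0.0978
  p(0,1)=20/121: -0.1653 × log₂(0.1653) = 0.4292
  p(1,0)=9/121: -0.0744 × log₂(0.0744) = 0.2788
  p(1,1)=90/121: -0.7438 × log₂(0.7438) = 0.3176
H(X,Y) = 1.1235 bits


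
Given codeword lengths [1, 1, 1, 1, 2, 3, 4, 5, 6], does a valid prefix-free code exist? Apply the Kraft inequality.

Kraft inequality: Σ 2^(-l_i) ≤ 1 for prefix-free code
Calculating: 2^(-1) + 2^(-1) + 2^(-1) + 2^(-1) + 2^(-2) + 2^(-3) + 2^(-4) + 2^(-5) + 2^(-6)
= 0.5 + 0.5 + 0.5 + 0.5 + 0.25 + 0.125 + 0.0625 + 0.03125 + 0.015625
= 2.4844
Since 2.4844 > 1, prefix-free code does not exist


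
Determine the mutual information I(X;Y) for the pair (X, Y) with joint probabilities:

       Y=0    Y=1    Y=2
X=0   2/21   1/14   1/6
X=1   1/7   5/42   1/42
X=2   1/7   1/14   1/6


H(X) = 1.5751, H(Y) = 1.5671, H(X,Y) = 3.0247
I(X;Y) = H(X) + H(Y) - H(X,Y) = 0.1176 bits


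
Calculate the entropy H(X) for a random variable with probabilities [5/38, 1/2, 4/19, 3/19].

H(X) = -Σ p(x) log₂ p(x)
  -5/38 × log₂(5/38) = 0.3850
  -1/2 × log₂(1/2) = 0.5000
  -4/19 × log₂(4/19) = 0.4732
  -3/19 × log₂(3/19) = 0.4205
H(X) = 1.7787 bits


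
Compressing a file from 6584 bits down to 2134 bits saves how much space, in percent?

Space savings = (1 - Compressed/Original) × 100%
= (1 - 2134/6584) × 100%
= 67.59%


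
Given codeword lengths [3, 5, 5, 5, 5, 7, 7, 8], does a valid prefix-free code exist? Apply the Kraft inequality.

Kraft inequality: Σ 2^(-l_i) ≤ 1 for prefix-free code
Calculating: 2^(-3) + 2^(-5) + 2^(-5) + 2^(-5) + 2^(-5) + 2^(-7) + 2^(-7) + 2^(-8)
= 0.125 + 0.03125 + 0.03125 + 0.03125 + 0.03125 + 0.0078125 + 0.0078125 + 0.00390625
= 0.2695
Since 0.2695 ≤ 1, prefix-free code exists


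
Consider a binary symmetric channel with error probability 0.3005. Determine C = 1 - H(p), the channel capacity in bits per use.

For BSC with error probability p:
C = 1 - H(p) where H(p) is binary entropy
H(0.3005) = -0.3005 × log₂(0.3005) - 0.6995 × log₂(0.6995)
H(p) = 0.8819
C = 1 - 0.8819 = 0.1181 bits/use


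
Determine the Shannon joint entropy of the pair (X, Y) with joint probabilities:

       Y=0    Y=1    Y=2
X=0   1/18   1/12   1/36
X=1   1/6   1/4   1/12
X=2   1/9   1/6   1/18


H(X,Y) = -Σ p(x,y) log₂ p(x,y)
  p(0,0)=1/18: -0.0556 × log₂(0.0556) = 0.2317
  p(0,1)=1/12: -0.0833 × log₂(0.0833) = 0.2987
  p(0,2)=1/36: -0.0278 × log₂(0.0278) = 0.1436
  p(1,0)=1/6: -0.1667 × log₂(0.1667) = 0.4308
  p(1,1)=1/4: -0.2500 × log₂(0.2500) = 0.5000
  p(1,2)=1/12: -0.0833 × log₂(0.0833) = 0.2987
  p(2,0)=1/9: -0.1111 × log₂(0.1111) = 0.3522
  p(2,1)=1/6: -0.1667 × log₂(0.1667) = 0.4308
  p(2,2)=1/18: -0.0556 × log₂(0.0556) = 0.2317
H(X,Y) = 2.9183 bits


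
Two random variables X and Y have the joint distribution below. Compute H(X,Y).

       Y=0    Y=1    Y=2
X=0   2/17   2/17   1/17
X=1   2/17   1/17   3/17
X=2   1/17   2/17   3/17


H(X,Y) = -Σ p(x,y) log₂ p(x,y)
  p(0,0)=2/17: -0.1176 × log₂(0.1176) = 0.3632
  p(0,1)=2/17: -0.1176 × log₂(0.1176) = 0.3632
  p(0,2)=1/17: -0.0588 × log₂(0.0588) = 0.2404
  p(1,0)=2/17: -0.1176 × log₂(0.1176) = 0.3632
  p(1,1)=1/17: -0.0588 × log₂(0.0588) = 0.2404
  p(1,2)=3/17: -0.1765 × log₂(0.1765) = 0.4416
  p(2,0)=1/17: -0.0588 × log₂(0.0588) = 0.2404
  p(2,1)=2/17: -0.1176 × log₂(0.1176) = 0.3632
  p(2,2)=3/17: -0.1765 × log₂(0.1765) = 0.4416
H(X,Y) = 3.0575 bits


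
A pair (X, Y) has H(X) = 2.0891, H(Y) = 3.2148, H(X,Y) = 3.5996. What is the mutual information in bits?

I(X;Y) = H(X) + H(Y) - H(X,Y)
I(X;Y) = 2.0891 + 3.2148 - 3.5996 = 1.7043 bits


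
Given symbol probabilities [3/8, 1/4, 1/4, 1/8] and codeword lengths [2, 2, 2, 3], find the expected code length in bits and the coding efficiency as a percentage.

Average length L = Σ p_i × l_i = 2.1250 bits
Entropy H = 1.9056 bits
Efficiency η = H/L × 100% = 89.68%


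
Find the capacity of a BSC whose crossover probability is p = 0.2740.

For BSC with error probability p:
C = 1 - H(p) where H(p) is binary entropy
H(0.2740) = -0.2740 × log₂(0.2740) - 0.7260 × log₂(0.7260)
H(p) = 0.8471
C = 1 - 0.8471 = 0.1529 bits/use


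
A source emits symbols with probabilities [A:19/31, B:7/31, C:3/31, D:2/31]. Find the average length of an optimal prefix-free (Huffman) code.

Huffman tree construction:
Combine smallest probabilities repeatedly
Resulting codes:
  A: 1 (length 1)
  B: 01 (length 2)
  C: 001 (length 3)
  D: 000 (length 3)
Average length = Σ p(s) × length(s) = 1.5484 bits


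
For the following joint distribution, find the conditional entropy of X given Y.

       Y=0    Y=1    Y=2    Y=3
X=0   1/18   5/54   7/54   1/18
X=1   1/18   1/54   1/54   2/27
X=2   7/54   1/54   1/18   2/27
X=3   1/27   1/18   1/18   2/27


H(X|Y) = Σ_y p(y) H(X|Y=y)
  p(Y=0) = 5/18, H(X|Y=0) = 1.8295
  p(Y=1) = 5/27, H(X|Y=1) = 1.6855
  p(Y=2) = 7/27, H(X|Y=2) = 1.7244
  p(Y=3) = 5/18, H(X|Y=3) = 1.9899
H(X|Y) = 0.2778×1.8295 + 0.1852×1.6855 + 0.2593×1.7244 + 0.2778×1.9899 = 1.8201 bits


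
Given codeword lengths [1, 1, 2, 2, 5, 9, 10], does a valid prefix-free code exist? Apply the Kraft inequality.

Kraft inequality: Σ 2^(-l_i) ≤ 1 for prefix-free code
Calculating: 2^(-1) + 2^(-1) + 2^(-2) + 2^(-2) + 2^(-5) + 2^(-9) + 2^(-10)
= 0.5 + 0.5 + 0.25 + 0.25 + 0.03125 + 0.001953125 + 0.0009765625
= 1.5342
Since 1.5342 > 1, prefix-free code does not exist


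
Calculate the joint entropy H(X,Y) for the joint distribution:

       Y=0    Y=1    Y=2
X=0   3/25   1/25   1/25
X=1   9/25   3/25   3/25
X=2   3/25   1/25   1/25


H(X,Y) = -Σ p(x,y) log₂ p(x,y)
  p(0,0)=3/25: -0.1200 × log₂(0.1200) = 0.3671
  p(0,1)=1/25: -0.0400 × log₂(0.0400) = 0.1858
  p(0,2)=1/25: -0.0400 × log₂(0.0400) = 0.1858
  p(1,0)=9/25: -0.3600 × log₂(0.3600) = 0.5306
  p(1,1)=3/25: -0.1200 × log₂(0.1200) = 0.3671
  p(1,2)=3/25: -0.1200 × log₂(0.1200) = 0.3671
  p(2,0)=3/25: -0.1200 × log₂(0.1200) = 0.3671
  p(2,1)=1/25: -0.0400 × log₂(0.0400) = 0.1858
  p(2,2)=1/25: -0.0400 × log₂(0.0400) = 0.1858
H(X,Y) = 2.7419 bits


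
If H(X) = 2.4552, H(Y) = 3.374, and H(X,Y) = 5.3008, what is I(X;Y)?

I(X;Y) = H(X) + H(Y) - H(X,Y)
I(X;Y) = 2.4552 + 3.374 - 5.3008 = 0.5284 bits


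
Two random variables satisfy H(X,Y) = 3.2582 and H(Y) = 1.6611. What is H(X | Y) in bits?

Chain rule: H(X,Y) = H(X|Y) + H(Y)
H(X|Y) = H(X,Y) - H(Y) = 3.2582 - 1.6611 = 1.5971 bits


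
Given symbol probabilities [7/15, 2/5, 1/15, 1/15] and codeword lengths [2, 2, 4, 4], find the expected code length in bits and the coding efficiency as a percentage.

Average length L = Σ p_i × l_i = 2.2667 bits
Entropy H = 1.5628 bits
Efficiency η = H/L × 100% = 68.95%


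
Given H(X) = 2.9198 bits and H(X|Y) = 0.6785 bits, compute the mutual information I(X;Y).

I(X;Y) = H(X) - H(X|Y)
I(X;Y) = 2.9198 - 0.6785 = 2.2413 bits


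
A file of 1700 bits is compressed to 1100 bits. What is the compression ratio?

Compression ratio = Original / Compressed
= 1700 / 1100 = 1.55:1


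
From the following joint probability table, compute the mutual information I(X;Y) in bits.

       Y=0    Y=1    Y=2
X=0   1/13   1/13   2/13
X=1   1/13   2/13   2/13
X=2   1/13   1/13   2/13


H(X) = 1.5766, H(Y) = 1.5262, H(X,Y) = 3.0851
I(X;Y) = H(X) + H(Y) - H(X,Y) = 0.0178 bits


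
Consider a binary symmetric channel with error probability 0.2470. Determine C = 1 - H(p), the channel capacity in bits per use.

For BSC with error probability p:
C = 1 - H(p) where H(p) is binary entropy
H(0.2470) = -0.2470 × log₂(0.2470) - 0.7530 × log₂(0.7530)
H(p) = 0.8065
C = 1 - 0.8065 = 0.1935 bits/use


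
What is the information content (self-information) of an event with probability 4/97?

Information content I(x) = -log₂(p(x))
I = -log₂(4/97) = -log₂(0.0412)
I = 4.5999 bits


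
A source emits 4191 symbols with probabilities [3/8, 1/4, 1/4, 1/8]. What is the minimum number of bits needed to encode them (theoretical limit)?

Entropy H = 1.9056 bits/symbol
Minimum bits = H × n = 1.9056 × 4191
= 7986.53 bits


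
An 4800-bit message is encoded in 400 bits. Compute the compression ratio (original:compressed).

Compression ratio = Original / Compressed
= 4800 / 400 = 12.00:1


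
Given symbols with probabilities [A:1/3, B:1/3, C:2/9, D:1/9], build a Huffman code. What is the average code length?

Huffman tree construction:
Combine smallest probabilities repeatedly
Resulting codes:
  A: 10 (length 2)
  B: 11 (length 2)
  C: 01 (length 2)
  D: 00 (length 2)
Average length = Σ p(s) × length(s) = 2.0000 bits


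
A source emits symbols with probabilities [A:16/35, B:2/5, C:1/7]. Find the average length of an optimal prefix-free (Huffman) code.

Huffman tree construction:
Combine smallest probabilities repeatedly
Resulting codes:
  A: 0 (length 1)
  B: 11 (length 2)
  C: 10 (length 2)
Average length = Σ p(s) × length(s) = 1.5429 bits


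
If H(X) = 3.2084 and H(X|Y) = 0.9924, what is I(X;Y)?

I(X;Y) = H(X) - H(X|Y)
I(X;Y) = 3.2084 - 0.9924 = 2.216 bits


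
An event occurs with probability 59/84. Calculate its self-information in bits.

Information content I(x) = -log₂(p(x))
I = -log₂(59/84) = -log₂(0.7024)
I = 0.5097 bits


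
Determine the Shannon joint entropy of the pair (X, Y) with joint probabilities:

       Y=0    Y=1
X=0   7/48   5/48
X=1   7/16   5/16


H(X,Y) = -Σ p(x,y) log₂ p(x,y)
  p(0,0)=7/48: -0.1458 × log₂(0.1458) = 0.4051
  p(0,1)=5/48: -0.1042 × log₂(0.1042) = 0.3399
  p(1,0)=7/16: -0.4375 × log₂(0.4375) = 0.5218
  p(1,1)=5/16: -0.3125 × log₂(0.3125) = 0.5244
H(X,Y) = 1.7911 bits


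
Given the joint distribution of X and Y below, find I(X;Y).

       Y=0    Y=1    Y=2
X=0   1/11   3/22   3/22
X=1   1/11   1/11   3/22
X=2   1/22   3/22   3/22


H(X) = 1.5820, H(Y) = 1.5440, H(X,Y) = 3.1060
I(X;Y) = H(X) + H(Y) - H(X,Y) = 0.0200 bits


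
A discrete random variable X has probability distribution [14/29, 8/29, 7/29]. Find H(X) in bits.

H(X) = -Σ p(x) log₂ p(x)
  -14/29 × log₂(14/29) = 0.5072
  -8/29 × log₂(8/29) = 0.5125
  -7/29 × log₂(7/29) = 0.4950
H(X) = 1.5147 bits


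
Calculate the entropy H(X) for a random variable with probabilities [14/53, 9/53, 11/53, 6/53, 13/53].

H(X) = -Σ p(x) log₂ p(x)
  -14/53 × log₂(14/53) = 0.5073
  -9/53 × log₂(9/53) = 0.4344
  -11/53 × log₂(11/53) = 0.4708
  -6/53 × log₂(6/53) = 0.3558
  -13/53 × log₂(13/53) = 0.4973
H(X) = 2.2656 bits


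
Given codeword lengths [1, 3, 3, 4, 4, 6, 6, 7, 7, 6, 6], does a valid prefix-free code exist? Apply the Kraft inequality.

Kraft inequality: Σ 2^(-l_i) ≤ 1 for prefix-free code
Calculating: 2^(-1) + 2^(-3) + 2^(-3) + 2^(-4) + 2^(-4) + 2^(-6) + 2^(-6) + 2^(-7) + 2^(-7) + 2^(-6) + 2^(-6)
= 0.5 + 0.125 + 0.125 + 0.0625 + 0.0625 + 0.015625 + 0.015625 + 0.0078125 + 0.0078125 + 0.015625 + 0.015625
= 0.9531
Since 0.9531 ≤ 1, prefix-free code exists


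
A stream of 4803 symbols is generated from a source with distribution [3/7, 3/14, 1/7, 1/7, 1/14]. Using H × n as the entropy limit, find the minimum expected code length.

Entropy H = 2.0742 bits/symbol
Minimum bits = H × n = 2.0742 × 4803
= 9962.21 bits


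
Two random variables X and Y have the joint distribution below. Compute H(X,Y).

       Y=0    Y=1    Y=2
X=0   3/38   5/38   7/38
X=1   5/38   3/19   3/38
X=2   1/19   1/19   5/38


H(X,Y) = -Σ p(x,y) log₂ p(x,y)
  p(0,0)=3/38: -0.0789 × log₂(0.0789) = 0.2892
  p(0,1)=5/38: -0.1316 × log₂(0.1316) = 0.3850
  p(0,2)=7/38: -0.1842 × log₂(0.1842) = 0.4496
  p(1,0)=5/38: -0.1316 × log₂(0.1316) = 0.3850
  p(1,1)=3/19: -0.1579 × log₂(0.1579) = 0.4205
  p(1,2)=3/38: -0.0789 × log₂(0.0789) = 0.2892
  p(2,0)=1/19: -0.0526 × log₂(0.0526) = 0.2236
  p(2,1)=1/19: -0.0526 × log₂(0.0526) = 0.2236
  p(2,2)=5/38: -0.1316 × log₂(0.1316) = 0.3850
H(X,Y) = 3.0506 bits


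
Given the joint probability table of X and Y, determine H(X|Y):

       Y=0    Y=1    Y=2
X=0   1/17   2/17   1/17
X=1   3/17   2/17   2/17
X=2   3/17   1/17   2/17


H(X|Y) = Σ_y p(y) H(X|Y=y)
  p(Y=0) = 7/17, H(X|Y=0) = 1.4488
  p(Y=1) = 5/17, H(X|Y=1) = 1.5219
  p(Y=2) = 5/17, H(X|Y=2) = 1.5219
H(X|Y) = 0.4118×1.4488 + 0.2941×1.5219 + 0.2941×1.5219 = 1.4918 bits


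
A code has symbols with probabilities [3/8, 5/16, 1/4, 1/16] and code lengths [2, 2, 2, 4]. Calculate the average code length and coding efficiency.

Average length L = Σ p_i × l_i = 2.1250 bits
Entropy H = 1.8050 bits
Efficiency η = H/L × 100% = 84.94%


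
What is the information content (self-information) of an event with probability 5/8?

Information content I(x) = -log₂(p(x))
I = -log₂(5/8) = -log₂(0.6250)
I = 0.6781 bits


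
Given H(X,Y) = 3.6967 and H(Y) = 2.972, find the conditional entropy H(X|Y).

Chain rule: H(X,Y) = H(X|Y) + H(Y)
H(X|Y) = H(X,Y) - H(Y) = 3.6967 - 2.972 = 0.7247 bits


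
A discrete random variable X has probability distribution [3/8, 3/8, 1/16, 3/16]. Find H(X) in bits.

H(X) = -Σ p(x) log₂ p(x)
  -3/8 × log₂(3/8) = 0.5306
  -3/8 × log₂(3/8) = 0.5306
  -1/16 × log₂(1/16) = 0.2500
  -3/16 × log₂(3/16) = 0.4528
H(X) = 1.7641 bits


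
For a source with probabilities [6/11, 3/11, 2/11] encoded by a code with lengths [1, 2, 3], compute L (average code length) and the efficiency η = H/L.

Average length L = Σ p_i × l_i = 1.6364 bits
Entropy H = 1.4354 bits
Efficiency η = H/L × 100% = 87.72%


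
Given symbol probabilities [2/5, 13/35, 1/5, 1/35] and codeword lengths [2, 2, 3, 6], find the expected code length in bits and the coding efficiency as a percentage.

Average length L = Σ p_i × l_i = 2.3143 bits
Entropy H = 1.6704 bits
Efficiency η = H/L × 100% = 72.18%


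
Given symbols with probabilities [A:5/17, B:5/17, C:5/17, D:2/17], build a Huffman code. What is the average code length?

Huffman tree construction:
Combine smallest probabilities repeatedly
Resulting codes:
  A: 01 (length 2)
  B: 10 (length 2)
  C: 11 (length 2)
  D: 00 (length 2)
Average length = Σ p(s) × length(s) = 2.0000 bits


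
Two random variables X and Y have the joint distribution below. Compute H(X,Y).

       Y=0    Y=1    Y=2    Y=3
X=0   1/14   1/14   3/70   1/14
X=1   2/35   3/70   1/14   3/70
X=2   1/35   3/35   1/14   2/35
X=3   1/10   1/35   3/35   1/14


H(X,Y) = -Σ p(x,y) log₂ p(x,y)
  p(0,0)=1/14: -0.0714 × log₂(0.0714) = 0.2720
  p(0,1)=1/14: -0.0714 × log₂(0.0714) = 0.2720
  p(0,2)=3/70: -0.0429 × log₂(0.0429) = 0.1948
  p(0,3)=1/14: -0.0714 × log₂(0.0714) = 0.2720
  p(1,0)=2/35: -0.0571 × log₂(0.0571) = 0.2360
  p(1,1)=3/70: -0.0429 × log₂(0.0429) = 0.1948
  p(1,2)=1/14: -0.0714 × log₂(0.0714) = 0.2720
  p(1,3)=3/70: -0.0429 × log₂(0.0429) = 0.1948
  p(2,0)=1/35: -0.0286 × log₂(0.0286) = 0.1466
  p(2,1)=3/35: -0.0857 × log₂(0.0857) = 0.3038
  p(2,2)=1/14: -0.0714 × log₂(0.0714) = 0.2720
  p(2,3)=2/35: -0.0571 × log₂(0.0571) = 0.2360
  p(3,0)=1/10: -0.1000 × log₂(0.1000) = 0.3322
  p(3,1)=1/35: -0.0286 × log₂(0.0286) = 0.1466
  p(3,2)=3/35: -0.0857 × log₂(0.0857) = 0.3038
  p(3,3)=1/14: -0.0714 × log₂(0.0714) = 0.2720
H(X,Y) = 3.9208 bits


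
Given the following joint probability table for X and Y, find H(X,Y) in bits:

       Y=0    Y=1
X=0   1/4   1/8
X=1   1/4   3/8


H(X,Y) = -Σ p(x,y) log₂ p(x,y)
  p(0,0)=1/4: -0.2500 × log₂(0.2500) = 0.5000
  p(0,1)=1/8: -0.1250 × log₂(0.1250) = 0.3750
  p(1,0)=1/4: -0.2500 × log₂(0.2500) = 0.5000
  p(1,1)=3/8: -0.3750 × log₂(0.3750) = 0.5306
H(X,Y) = 1.9056 bits


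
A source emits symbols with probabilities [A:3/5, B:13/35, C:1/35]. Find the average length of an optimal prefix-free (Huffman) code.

Huffman tree construction:
Combine smallest probabilities repeatedly
Resulting codes:
  A: 1 (length 1)
  B: 01 (length 2)
  C: 00 (length 2)
Average length = Σ p(s) × length(s) = 1.4000 bits


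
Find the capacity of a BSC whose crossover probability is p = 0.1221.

For BSC with error probability p:
C = 1 - H(p) where H(p) is binary entropy
H(0.1221) = -0.1221 × log₂(0.1221) - 0.8779 × log₂(0.8779)
H(p) = 0.5354
C = 1 - 0.5354 = 0.4646 bits/use


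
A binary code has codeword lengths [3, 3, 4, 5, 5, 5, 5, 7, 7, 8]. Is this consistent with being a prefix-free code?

Kraft inequality: Σ 2^(-l_i) ≤ 1 for prefix-free code
Calculating: 2^(-3) + 2^(-3) + 2^(-4) + 2^(-5) + 2^(-5) + 2^(-5) + 2^(-5) + 2^(-7) + 2^(-7) + 2^(-8)
= 0.125 + 0.125 + 0.0625 + 0.03125 + 0.03125 + 0.03125 + 0.03125 + 0.0078125 + 0.0078125 + 0.00390625
= 0.4570
Since 0.4570 ≤ 1, prefix-free code exists


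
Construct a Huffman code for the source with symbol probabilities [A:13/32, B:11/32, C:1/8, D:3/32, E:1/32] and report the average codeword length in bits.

Huffman tree construction:
Combine smallest probabilities repeatedly
Resulting codes:
  A: 0 (length 1)
  B: 11 (length 2)
  C: 100 (length 3)
  D: 1011 (length 4)
  E: 1010 (length 4)
Average length = Σ p(s) × length(s) = 1.9688 bits


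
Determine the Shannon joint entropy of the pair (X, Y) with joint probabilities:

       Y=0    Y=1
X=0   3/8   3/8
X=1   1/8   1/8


H(X,Y) = -Σ p(x,y) log₂ p(x,y)
  p(0,0)=3/8: -0.3750 × log₂(0.3750) = 0.5306
  p(0,1)=3/8: -0.3750 × log₂(0.3750) = 0.5306
  p(1,0)=1/8: -0.1250 × log₂(0.1250) = 0.3750
  p(1,1)=1/8: -0.1250 × log₂(0.1250) = 0.3750
H(X,Y) = 1.8113 bits


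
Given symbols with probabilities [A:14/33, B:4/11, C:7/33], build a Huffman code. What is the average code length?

Huffman tree construction:
Combine smallest probabilities repeatedly
Resulting codes:
  A: 0 (length 1)
  B: 11 (length 2)
  C: 10 (length 2)
Average length = Σ p(s) × length(s) = 1.5758 bits


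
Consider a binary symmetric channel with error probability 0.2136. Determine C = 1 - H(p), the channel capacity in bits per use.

For BSC with error probability p:
C = 1 - H(p) where H(p) is binary entropy
H(0.2136) = -0.2136 × log₂(0.2136) - 0.7864 × log₂(0.7864)
H(p) = 0.7483
C = 1 - 0.7483 = 0.2517 bits/use


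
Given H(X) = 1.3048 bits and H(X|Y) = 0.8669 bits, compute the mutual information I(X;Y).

I(X;Y) = H(X) - H(X|Y)
I(X;Y) = 1.3048 - 0.8669 = 0.4379 bits


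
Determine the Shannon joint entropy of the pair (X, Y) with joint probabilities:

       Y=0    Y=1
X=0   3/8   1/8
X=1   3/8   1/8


H(X,Y) = -Σ p(x,y) log₂ p(x,y)
  p(0,0)=3/8: -0.3750 × log₂(0.3750) = 0.5306
  p(0,1)=1/8: -0.1250 × log₂(0.1250) = 0.3750
  p(1,0)=3/8: -0.3750 × log₂(0.3750) = 0.5306
  p(1,1)=1/8: -0.1250 × log₂(0.1250) = 0.3750
H(X,Y) = 1.8113 bits


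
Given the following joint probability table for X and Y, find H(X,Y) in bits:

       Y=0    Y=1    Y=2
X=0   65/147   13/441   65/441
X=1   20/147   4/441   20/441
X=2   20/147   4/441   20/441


H(X,Y) = -Σ p(x,y) log₂ p(x,y)
  p(0,0)=65/147: -0.4422 × log₂(0.4422) = 0.5206
  p(0,1)=13/441: -0.0295 × log₂(0.0295) = 0.1499
  p(0,2)=65/441: -0.1474 × log₂(0.1474) = 0.4071
  p(1,0)=20/147: -0.1361 × log₂(0.1361) = 0.3915
  p(1,1)=4/441: -0.0091 × log₂(0.0091) = 0.0615
  p(1,2)=20/441: -0.0454 × log₂(0.0454) = 0.2024
  p(2,0)=20/147: -0.1361 × log₂(0.1361) = 0.3915
  p(2,1)=4/441: -0.0091 × log₂(0.0091) = 0.0615
  p(2,2)=20/441: -0.0454 × log₂(0.0454) = 0.2024
H(X,Y) = 2.3885 bits


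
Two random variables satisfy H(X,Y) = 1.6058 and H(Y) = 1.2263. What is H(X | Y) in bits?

Chain rule: H(X,Y) = H(X|Y) + H(Y)
H(X|Y) = H(X,Y) - H(Y) = 1.6058 - 1.2263 = 0.3795 bits


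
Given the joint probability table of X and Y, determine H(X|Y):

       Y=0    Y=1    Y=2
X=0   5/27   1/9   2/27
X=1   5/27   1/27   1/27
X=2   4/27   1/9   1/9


H(X|Y) = Σ_y p(y) H(X|Y=y)
  p(Y=0) = 14/27, H(X|Y=0) = 1.5774
  p(Y=1) = 7/27, H(X|Y=1) = 1.4488
  p(Y=2) = 2/9, H(X|Y=2) = 1.4591
H(X|Y) = 0.5185×1.5774 + 0.2593×1.4488 + 0.2222×1.4591 = 1.5178 bits


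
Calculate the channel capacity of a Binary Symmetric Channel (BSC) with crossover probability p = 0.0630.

For BSC with error probability p:
C = 1 - H(p) where H(p) is binary entropy
H(0.0630) = -0.0630 × log₂(0.0630) - 0.9370 × log₂(0.9370)
H(p) = 0.3392
C = 1 - 0.3392 = 0.6608 bits/use


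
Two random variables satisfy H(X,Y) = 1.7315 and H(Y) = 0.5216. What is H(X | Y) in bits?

Chain rule: H(X,Y) = H(X|Y) + H(Y)
H(X|Y) = H(X,Y) - H(Y) = 1.7315 - 0.5216 = 1.2099 bits


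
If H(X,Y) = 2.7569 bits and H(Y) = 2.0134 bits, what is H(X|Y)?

Chain rule: H(X,Y) = H(X|Y) + H(Y)
H(X|Y) = H(X,Y) - H(Y) = 2.7569 - 2.0134 = 0.7435 bits


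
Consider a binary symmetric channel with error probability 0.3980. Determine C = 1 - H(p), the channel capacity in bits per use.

For BSC with error probability p:
C = 1 - H(p) where H(p) is binary entropy
H(0.3980) = -0.3980 × log₂(0.3980) - 0.6020 × log₂(0.6020)
H(p) = 0.9698
C = 1 - 0.9698 = 0.0302 bits/use


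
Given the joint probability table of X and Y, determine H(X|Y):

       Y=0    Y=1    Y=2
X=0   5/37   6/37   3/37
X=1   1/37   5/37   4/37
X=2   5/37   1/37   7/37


H(X|Y) = Σ_y p(y) H(X|Y=y)
  p(Y=0) = 11/37, H(X|Y=0) = 1.3486
  p(Y=1) = 12/37, H(X|Y=1) = 1.3250
  p(Y=2) = 14/37, H(X|Y=2) = 1.4926
H(X|Y) = 0.2973×1.3486 + 0.3243×1.3250 + 0.3784×1.4926 = 1.3954 bits


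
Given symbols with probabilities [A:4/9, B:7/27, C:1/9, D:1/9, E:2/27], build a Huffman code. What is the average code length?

Huffman tree construction:
Combine smallest probabilities repeatedly
Resulting codes:
  A: 0 (length 1)
  B: 10 (length 2)
  C: 1111 (length 4)
  D: 110 (length 3)
  E: 1110 (length 4)
Average length = Σ p(s) × length(s) = 2.0370 bits


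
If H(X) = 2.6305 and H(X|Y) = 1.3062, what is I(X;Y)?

I(X;Y) = H(X) - H(X|Y)
I(X;Y) = 2.6305 - 1.3062 = 1.3243 bits


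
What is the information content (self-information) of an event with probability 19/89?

Information content I(x) = -log₂(p(x))
I = -log₂(19/89) = -log₂(0.2135)
I = 2.2278 bits


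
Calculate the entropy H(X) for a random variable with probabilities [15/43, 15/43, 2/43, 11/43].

H(X) = -Σ p(x) log₂ p(x)
  -15/43 × log₂(15/43) = 0.5300
  -15/43 × log₂(15/43) = 0.5300
  -2/43 × log₂(2/43) = 0.2059
  -11/43 × log₂(11/43) = 0.5031
H(X) = 1.7690 bits


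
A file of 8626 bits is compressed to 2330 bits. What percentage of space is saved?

Space savings = (1 - Compressed/Original) × 100%
= (1 - 2330/8626) × 100%
= 72.99%


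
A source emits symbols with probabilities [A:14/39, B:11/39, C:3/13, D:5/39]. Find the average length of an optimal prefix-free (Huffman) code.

Huffman tree construction:
Combine smallest probabilities repeatedly
Resulting codes:
  A: 11 (length 2)
  B: 10 (length 2)
  C: 01 (length 2)
  D: 00 (length 2)
Average length = Σ p(s) × length(s) = 2.0000 bits


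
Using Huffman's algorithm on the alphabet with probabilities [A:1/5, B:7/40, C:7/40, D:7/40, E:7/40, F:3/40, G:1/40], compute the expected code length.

Huffman tree construction:
Combine smallest probabilities repeatedly
Resulting codes:
  A: 01 (length 2)
  B: 101 (length 3)
  C: 110 (length 3)
  D: 111 (length 3)
  E: 00 (length 2)
  F: 1001 (length 4)
  G: 1000 (length 4)
Average length = Σ p(s) × length(s) = 2.7250 bits


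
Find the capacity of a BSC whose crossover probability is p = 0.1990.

For BSC with error probability p:
C = 1 - H(p) where H(p) is binary entropy
H(0.1990) = -0.1990 × log₂(0.1990) - 0.8010 × log₂(0.8010)
H(p) = 0.7199
C = 1 - 0.7199 = 0.2801 bits/use


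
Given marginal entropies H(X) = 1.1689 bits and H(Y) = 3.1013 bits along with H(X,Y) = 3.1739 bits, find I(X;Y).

I(X;Y) = H(X) + H(Y) - H(X,Y)
I(X;Y) = 1.1689 + 3.1013 - 3.1739 = 1.0963 bits


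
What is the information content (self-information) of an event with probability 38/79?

Information content I(x) = -log₂(p(x))
I = -log₂(38/79) = -log₂(0.4810)
I = 1.0559 bits


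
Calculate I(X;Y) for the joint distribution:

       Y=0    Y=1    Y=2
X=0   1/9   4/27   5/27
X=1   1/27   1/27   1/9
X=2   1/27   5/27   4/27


H(X) = 1.5012, H(Y) = 1.5012, H(X,Y) = 2.9501
I(X;Y) = H(X) + H(Y) - H(X,Y) = 0.0524 bits


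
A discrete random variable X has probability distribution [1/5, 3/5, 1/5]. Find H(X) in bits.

H(X) = -Σ p(x) log₂ p(x)
  -1/5 × log₂(1/5) = 0.4644
  -3/5 × log₂(3/5) = 0.4422
  -1/5 × log₂(1/5) = 0.4644
H(X) = 1.3710 bits


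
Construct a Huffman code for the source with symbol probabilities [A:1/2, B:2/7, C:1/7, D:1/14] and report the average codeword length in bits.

Huffman tree construction:
Combine smallest probabilities repeatedly
Resulting codes:
  A: 0 (length 1)
  B: 11 (length 2)
  C: 101 (length 3)
  D: 100 (length 3)
Average length = Σ p(s) × length(s) = 1.7143 bits


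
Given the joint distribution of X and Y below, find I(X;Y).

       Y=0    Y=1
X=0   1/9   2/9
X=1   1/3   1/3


H(X) = 0.9183, H(Y) = 0.9911, H(X,Y) = 1.8911
I(X;Y) = H(X) + H(Y) - H(X,Y) = 0.0183 bits


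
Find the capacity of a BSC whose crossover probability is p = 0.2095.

For BSC with error probability p:
C = 1 - H(p) where H(p) is binary entropy
H(0.2095) = -0.2095 × log₂(0.2095) - 0.7905 × log₂(0.7905)
H(p) = 0.7405
C = 1 - 0.7405 = 0.2595 bits/use


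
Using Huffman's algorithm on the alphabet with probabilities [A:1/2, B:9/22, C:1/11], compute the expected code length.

Huffman tree construction:
Combine smallest probabilities repeatedly
Resulting codes:
  A: 0 (length 1)
  B: 11 (length 2)
  C: 10 (length 2)
Average length = Σ p(s) × length(s) = 1.5000 bits


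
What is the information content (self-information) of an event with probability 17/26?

Information content I(x) = -log₂(p(x))
I = -log₂(17/26) = -log₂(0.6538)
I = 0.6130 bits


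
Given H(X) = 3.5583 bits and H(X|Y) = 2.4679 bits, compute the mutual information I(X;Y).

I(X;Y) = H(X) - H(X|Y)
I(X;Y) = 3.5583 - 2.4679 = 1.0904 bits


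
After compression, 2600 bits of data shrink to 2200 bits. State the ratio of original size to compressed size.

Compression ratio = Original / Compressed
= 2600 / 2200 = 1.18:1


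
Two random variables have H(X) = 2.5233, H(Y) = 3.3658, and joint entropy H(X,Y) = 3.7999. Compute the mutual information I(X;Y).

I(X;Y) = H(X) + H(Y) - H(X,Y)
I(X;Y) = 2.5233 + 3.3658 - 3.7999 = 2.0892 bits


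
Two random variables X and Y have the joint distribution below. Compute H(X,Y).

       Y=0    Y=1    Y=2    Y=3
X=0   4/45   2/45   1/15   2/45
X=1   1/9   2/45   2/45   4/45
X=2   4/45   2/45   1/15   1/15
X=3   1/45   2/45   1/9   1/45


H(X,Y) = -Σ p(x,y) log₂ p(x,y)
  p(0,0)=4/45: -0.0889 × log₂(0.0889) = 0.3104
  p(0,1)=2/45: -0.0444 × log₂(0.0444) = 0.1996
  p(0,2)=1/15: -0.0667 × log₂(0.0667) = 0.2605
  p(0,3)=2/45: -0.0444 × log₂(0.0444) = 0.1996
  p(1,0)=1/9: -0.1111 × log₂(0.1111) = 0.3522
  p(1,1)=2/45: -0.0444 × log₂(0.0444) = 0.1996
  p(1,2)=2/45: -0.0444 × log₂(0.0444) = 0.1996
  p(1,3)=4/45: -0.0889 × log₂(0.0889) = 0.3104
  p(2,0)=4/45: -0.0889 × log₂(0.0889) = 0.3104
  p(2,1)=2/45: -0.0444 × log₂(0.0444) = 0.1996
  p(2,2)=1/15: -0.0667 × log₂(0.0667) = 0.2605
  p(2,3)=1/15: -0.0667 × log₂(0.0667) = 0.2605
  p(3,0)=1/45: -0.0222 × log₂(0.0222) = 0.1220
  p(3,1)=2/45: -0.0444 × log₂(0.0444) = 0.1996
  p(3,2)=1/9: -0.1111 × log₂(0.1111) = 0.3522
  p(3,3)=1/45: -0.0222 × log₂(0.0222) = 0.1220
H(X,Y) = 3.8589 bits


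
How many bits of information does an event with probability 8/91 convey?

Information content I(x) = -log₂(p(x))
I = -log₂(8/91) = -log₂(0.0879)
I = 3.5078 bits


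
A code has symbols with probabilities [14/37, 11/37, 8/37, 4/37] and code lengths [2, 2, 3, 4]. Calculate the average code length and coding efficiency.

Average length L = Σ p_i × l_i = 2.4324 bits
Entropy H = 1.8755 bits
Efficiency η = H/L × 100% = 77.10%


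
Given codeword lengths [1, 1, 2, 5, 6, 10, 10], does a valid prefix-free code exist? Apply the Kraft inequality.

Kraft inequality: Σ 2^(-l_i) ≤ 1 for prefix-free code
Calculating: 2^(-1) + 2^(-1) + 2^(-2) + 2^(-5) + 2^(-6) + 2^(-10) + 2^(-10)
= 0.5 + 0.5 + 0.25 + 0.03125 + 0.015625 + 0.0009765625 + 0.0009765625
= 1.2988
Since 1.2988 > 1, prefix-free code does not exist


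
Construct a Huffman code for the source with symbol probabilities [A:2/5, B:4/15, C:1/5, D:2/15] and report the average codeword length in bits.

Huffman tree construction:
Combine smallest probabilities repeatedly
Resulting codes:
  A: 0 (length 1)
  B: 10 (length 2)
  C: 111 (length 3)
  D: 110 (length 3)
Average length = Σ p(s) × length(s) = 1.9333 bits


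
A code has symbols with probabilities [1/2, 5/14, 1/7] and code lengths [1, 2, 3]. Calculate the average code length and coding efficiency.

Average length L = Σ p_i × l_i = 1.6429 bits
Entropy H = 1.4316 bits
Efficiency η = H/L × 100% = 87.14%


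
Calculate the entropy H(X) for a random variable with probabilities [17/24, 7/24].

H(X) = -Σ p(x) log₂ p(x)
  -17/24 × log₂(17/24) = 0.3524
  -7/24 × log₂(7/24) = 0.5185
H(X) = 0.8709 bits


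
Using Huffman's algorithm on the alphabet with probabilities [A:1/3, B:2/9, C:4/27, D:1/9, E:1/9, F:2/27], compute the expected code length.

Huffman tree construction:
Combine smallest probabilities repeatedly
Resulting codes:
  A: 11 (length 2)
  B: 01 (length 2)
  C: 101 (length 3)
  D: 001 (length 3)
  E: 100 (length 3)
  F: 000 (length 3)
Average length = Σ p(s) × length(s) = 2.4444 bits


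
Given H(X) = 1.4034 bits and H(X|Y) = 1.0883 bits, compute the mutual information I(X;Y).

I(X;Y) = H(X) - H(X|Y)
I(X;Y) = 1.4034 - 1.0883 = 0.3151 bits


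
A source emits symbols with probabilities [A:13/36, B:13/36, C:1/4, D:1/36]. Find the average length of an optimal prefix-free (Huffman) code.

Huffman tree construction:
Combine smallest probabilities repeatedly
Resulting codes:
  A: 11 (length 2)
  B: 0 (length 1)
  C: 101 (length 3)
  D: 100 (length 3)
Average length = Σ p(s) × length(s) = 1.9167 bits


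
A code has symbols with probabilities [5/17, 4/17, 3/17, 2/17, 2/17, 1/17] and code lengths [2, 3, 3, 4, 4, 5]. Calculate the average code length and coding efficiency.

Average length L = Σ p_i × l_i = 3.0588 bits
Entropy H = 2.4190 bits
Efficiency η = H/L × 100% = 79.08%


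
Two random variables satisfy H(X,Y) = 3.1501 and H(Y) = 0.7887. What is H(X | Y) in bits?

Chain rule: H(X,Y) = H(X|Y) + H(Y)
H(X|Y) = H(X,Y) - H(Y) = 3.1501 - 0.7887 = 2.3614 bits


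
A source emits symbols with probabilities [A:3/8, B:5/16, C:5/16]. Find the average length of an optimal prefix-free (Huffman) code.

Huffman tree construction:
Combine smallest probabilities repeatedly
Resulting codes:
  A: 0 (length 1)
  B: 10 (length 2)
  C: 11 (length 2)
Average length = Σ p(s) × length(s) = 1.6250 bits


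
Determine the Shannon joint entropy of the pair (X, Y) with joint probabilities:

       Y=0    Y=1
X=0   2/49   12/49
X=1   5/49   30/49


H(X,Y) = -Σ p(x,y) log₂ p(x,y)
  p(0,0)=2/49: -0.0408 × log₂(0.0408) = 0.1884
  p(0,1)=12/49: -0.2449 × log₂(0.2449) = 0.4971
  p(1,0)=5/49: -0.1020 × log₂(0.1020) = 0.3360
  p(1,1)=30/49: -0.6122 × log₂(0.6122) = 0.4334
H(X,Y) = 1.4548 bits


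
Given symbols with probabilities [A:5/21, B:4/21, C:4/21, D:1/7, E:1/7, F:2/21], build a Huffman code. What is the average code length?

Huffman tree construction:
Combine smallest probabilities repeatedly
Resulting codes:
  A: 01 (length 2)
  B: 111 (length 3)
  C: 00 (length 2)
  D: 101 (length 3)
  E: 110 (length 3)
  F: 100 (length 3)
Average length = Σ p(s) × length(s) = 2.5714 bits
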